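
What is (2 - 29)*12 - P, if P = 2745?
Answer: -3069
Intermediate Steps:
(2 - 29)*12 - P = (2 - 29)*12 - 1*2745 = -27*12 - 2745 = -324 - 2745 = -3069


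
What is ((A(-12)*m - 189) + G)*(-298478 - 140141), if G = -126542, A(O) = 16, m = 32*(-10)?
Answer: 57832353769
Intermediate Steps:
m = -320
((A(-12)*m - 189) + G)*(-298478 - 140141) = ((16*(-320) - 189) - 126542)*(-298478 - 140141) = ((-5120 - 189) - 126542)*(-438619) = (-5309 - 126542)*(-438619) = -131851*(-438619) = 57832353769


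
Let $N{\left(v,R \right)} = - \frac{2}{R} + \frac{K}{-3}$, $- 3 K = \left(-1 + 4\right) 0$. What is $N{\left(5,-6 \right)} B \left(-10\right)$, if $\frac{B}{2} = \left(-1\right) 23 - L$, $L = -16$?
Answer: $\frac{140}{3} \approx 46.667$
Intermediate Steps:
$K = 0$ ($K = - \frac{\left(-1 + 4\right) 0}{3} = - \frac{3 \cdot 0}{3} = \left(- \frac{1}{3}\right) 0 = 0$)
$N{\left(v,R \right)} = - \frac{2}{R}$ ($N{\left(v,R \right)} = - \frac{2}{R} + \frac{0}{-3} = - \frac{2}{R} + 0 \left(- \frac{1}{3}\right) = - \frac{2}{R} + 0 = - \frac{2}{R}$)
$B = -14$ ($B = 2 \left(\left(-1\right) 23 - -16\right) = 2 \left(-23 + 16\right) = 2 \left(-7\right) = -14$)
$N{\left(5,-6 \right)} B \left(-10\right) = - \frac{2}{-6} \left(-14\right) \left(-10\right) = \left(-2\right) \left(- \frac{1}{6}\right) \left(-14\right) \left(-10\right) = \frac{1}{3} \left(-14\right) \left(-10\right) = \left(- \frac{14}{3}\right) \left(-10\right) = \frac{140}{3}$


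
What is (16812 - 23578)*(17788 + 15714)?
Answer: -226674532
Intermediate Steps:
(16812 - 23578)*(17788 + 15714) = -6766*33502 = -226674532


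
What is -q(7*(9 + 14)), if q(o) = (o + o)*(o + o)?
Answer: -103684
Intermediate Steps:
q(o) = 4*o**2 (q(o) = (2*o)*(2*o) = 4*o**2)
-q(7*(9 + 14)) = -4*(7*(9 + 14))**2 = -4*(7*23)**2 = -4*161**2 = -4*25921 = -1*103684 = -103684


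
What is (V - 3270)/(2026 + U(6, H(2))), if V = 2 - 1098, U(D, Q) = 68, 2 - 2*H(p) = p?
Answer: -2183/1047 ≈ -2.0850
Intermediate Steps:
H(p) = 1 - p/2
V = -1096
(V - 3270)/(2026 + U(6, H(2))) = (-1096 - 3270)/(2026 + 68) = -4366/2094 = -4366*1/2094 = -2183/1047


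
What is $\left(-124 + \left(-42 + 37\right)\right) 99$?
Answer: $-12771$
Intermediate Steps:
$\left(-124 + \left(-42 + 37\right)\right) 99 = \left(-124 - 5\right) 99 = \left(-129\right) 99 = -12771$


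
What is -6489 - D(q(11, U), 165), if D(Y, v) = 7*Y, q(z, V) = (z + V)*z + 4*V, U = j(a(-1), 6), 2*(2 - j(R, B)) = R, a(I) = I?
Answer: -15197/2 ≈ -7598.5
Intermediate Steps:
j(R, B) = 2 - R/2
U = 5/2 (U = 2 - ½*(-1) = 2 + ½ = 5/2 ≈ 2.5000)
q(z, V) = 4*V + z*(V + z) (q(z, V) = (V + z)*z + 4*V = z*(V + z) + 4*V = 4*V + z*(V + z))
-6489 - D(q(11, U), 165) = -6489 - 7*(11² + 4*(5/2) + (5/2)*11) = -6489 - 7*(121 + 10 + 55/2) = -6489 - 7*317/2 = -6489 - 1*2219/2 = -6489 - 2219/2 = -15197/2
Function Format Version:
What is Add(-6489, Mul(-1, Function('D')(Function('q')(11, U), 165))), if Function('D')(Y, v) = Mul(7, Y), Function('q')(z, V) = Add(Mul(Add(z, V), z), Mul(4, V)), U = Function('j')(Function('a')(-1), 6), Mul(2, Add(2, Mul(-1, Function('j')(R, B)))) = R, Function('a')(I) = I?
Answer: Rational(-15197, 2) ≈ -7598.5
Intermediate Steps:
Function('j')(R, B) = Add(2, Mul(Rational(-1, 2), R))
U = Rational(5, 2) (U = Add(2, Mul(Rational(-1, 2), -1)) = Add(2, Rational(1, 2)) = Rational(5, 2) ≈ 2.5000)
Function('q')(z, V) = Add(Mul(4, V), Mul(z, Add(V, z))) (Function('q')(z, V) = Add(Mul(Add(V, z), z), Mul(4, V)) = Add(Mul(z, Add(V, z)), Mul(4, V)) = Add(Mul(4, V), Mul(z, Add(V, z))))
Add(-6489, Mul(-1, Function('D')(Function('q')(11, U), 165))) = Add(-6489, Mul(-1, Mul(7, Add(Pow(11, 2), Mul(4, Rational(5, 2)), Mul(Rational(5, 2), 11))))) = Add(-6489, Mul(-1, Mul(7, Add(121, 10, Rational(55, 2))))) = Add(-6489, Mul(-1, Mul(7, Rational(317, 2)))) = Add(-6489, Mul(-1, Rational(2219, 2))) = Add(-6489, Rational(-2219, 2)) = Rational(-15197, 2)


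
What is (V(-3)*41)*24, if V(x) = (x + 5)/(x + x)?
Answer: -328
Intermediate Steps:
V(x) = (5 + x)/(2*x) (V(x) = (5 + x)/((2*x)) = (5 + x)*(1/(2*x)) = (5 + x)/(2*x))
(V(-3)*41)*24 = (((½)*(5 - 3)/(-3))*41)*24 = (((½)*(-⅓)*2)*41)*24 = -⅓*41*24 = -41/3*24 = -328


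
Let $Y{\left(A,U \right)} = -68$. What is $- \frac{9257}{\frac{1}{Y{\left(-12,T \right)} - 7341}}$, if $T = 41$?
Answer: $68585113$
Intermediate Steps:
$- \frac{9257}{\frac{1}{Y{\left(-12,T \right)} - 7341}} = - \frac{9257}{\frac{1}{-68 - 7341}} = - \frac{9257}{\frac{1}{-7409}} = - \frac{9257}{- \frac{1}{7409}} = \left(-9257\right) \left(-7409\right) = 68585113$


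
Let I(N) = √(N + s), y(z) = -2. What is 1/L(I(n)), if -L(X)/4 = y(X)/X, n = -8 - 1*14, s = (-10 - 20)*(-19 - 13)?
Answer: √938/8 ≈ 3.8283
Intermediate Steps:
s = 960 (s = -30*(-32) = 960)
n = -22 (n = -8 - 14 = -22)
I(N) = √(960 + N) (I(N) = √(N + 960) = √(960 + N))
L(X) = 8/X (L(X) = -(-8)/X = 8/X)
1/L(I(n)) = 1/(8/(√(960 - 22))) = 1/(8/(√938)) = 1/(8*(√938/938)) = 1/(4*√938/469) = √938/8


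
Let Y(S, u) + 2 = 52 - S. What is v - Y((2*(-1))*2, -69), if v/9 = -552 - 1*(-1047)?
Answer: 4401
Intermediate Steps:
Y(S, u) = 50 - S (Y(S, u) = -2 + (52 - S) = 50 - S)
v = 4455 (v = 9*(-552 - 1*(-1047)) = 9*(-552 + 1047) = 9*495 = 4455)
v - Y((2*(-1))*2, -69) = 4455 - (50 - 2*(-1)*2) = 4455 - (50 - (-2)*2) = 4455 - (50 - 1*(-4)) = 4455 - (50 + 4) = 4455 - 1*54 = 4455 - 54 = 4401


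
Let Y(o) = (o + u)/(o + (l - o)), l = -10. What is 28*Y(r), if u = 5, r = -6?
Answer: 14/5 ≈ 2.8000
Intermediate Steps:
Y(o) = -1/2 - o/10 (Y(o) = (o + 5)/(o + (-10 - o)) = (5 + o)/(-10) = (5 + o)*(-1/10) = -1/2 - o/10)
28*Y(r) = 28*(-1/2 - 1/10*(-6)) = 28*(-1/2 + 3/5) = 28*(1/10) = 14/5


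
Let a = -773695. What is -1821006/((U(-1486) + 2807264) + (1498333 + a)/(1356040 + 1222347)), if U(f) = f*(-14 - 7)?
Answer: -2347629098661/3659337436264 ≈ -0.64154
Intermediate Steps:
U(f) = -21*f (U(f) = f*(-21) = -21*f)
-1821006/((U(-1486) + 2807264) + (1498333 + a)/(1356040 + 1222347)) = -1821006/((-21*(-1486) + 2807264) + (1498333 - 773695)/(1356040 + 1222347)) = -1821006/((31206 + 2807264) + 724638/2578387) = -1821006/(2838470 + 724638*(1/2578387)) = -1821006/(2838470 + 724638/2578387) = -1821006/7318674872528/2578387 = -1821006*2578387/7318674872528 = -2347629098661/3659337436264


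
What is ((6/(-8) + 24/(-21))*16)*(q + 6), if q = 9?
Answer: -3180/7 ≈ -454.29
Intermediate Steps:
((6/(-8) + 24/(-21))*16)*(q + 6) = ((6/(-8) + 24/(-21))*16)*(9 + 6) = ((6*(-⅛) + 24*(-1/21))*16)*15 = ((-¾ - 8/7)*16)*15 = -53/28*16*15 = -212/7*15 = -3180/7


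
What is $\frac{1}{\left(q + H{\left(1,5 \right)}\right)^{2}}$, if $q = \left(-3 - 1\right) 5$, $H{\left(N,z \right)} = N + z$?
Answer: $\frac{1}{196} \approx 0.005102$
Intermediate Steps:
$q = -20$ ($q = \left(-4\right) 5 = -20$)
$\frac{1}{\left(q + H{\left(1,5 \right)}\right)^{2}} = \frac{1}{\left(-20 + \left(1 + 5\right)\right)^{2}} = \frac{1}{\left(-20 + 6\right)^{2}} = \frac{1}{\left(-14\right)^{2}} = \frac{1}{196}$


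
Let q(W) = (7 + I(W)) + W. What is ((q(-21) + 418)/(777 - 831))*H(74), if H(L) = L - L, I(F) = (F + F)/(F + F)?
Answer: 0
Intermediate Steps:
I(F) = 1 (I(F) = (2*F)/((2*F)) = (2*F)*(1/(2*F)) = 1)
H(L) = 0
q(W) = 8 + W (q(W) = (7 + 1) + W = 8 + W)
((q(-21) + 418)/(777 - 831))*H(74) = (((8 - 21) + 418)/(777 - 831))*0 = ((-13 + 418)/(-54))*0 = (405*(-1/54))*0 = -15/2*0 = 0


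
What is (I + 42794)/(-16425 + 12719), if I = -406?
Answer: -21194/1853 ≈ -11.438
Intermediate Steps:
(I + 42794)/(-16425 + 12719) = (-406 + 42794)/(-16425 + 12719) = 42388/(-3706) = 42388*(-1/3706) = -21194/1853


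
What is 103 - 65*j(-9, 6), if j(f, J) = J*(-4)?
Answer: 1663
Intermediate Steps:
j(f, J) = -4*J
103 - 65*j(-9, 6) = 103 - (-260)*6 = 103 - 65*(-24) = 103 + 1560 = 1663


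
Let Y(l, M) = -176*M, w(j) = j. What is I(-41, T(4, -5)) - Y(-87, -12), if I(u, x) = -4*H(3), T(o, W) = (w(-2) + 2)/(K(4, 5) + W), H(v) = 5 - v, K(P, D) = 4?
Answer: -2120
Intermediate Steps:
T(o, W) = 0 (T(o, W) = (-2 + 2)/(4 + W) = 0/(4 + W) = 0)
I(u, x) = -8 (I(u, x) = -4*(5 - 1*3) = -4*(5 - 3) = -4*2 = -8)
I(-41, T(4, -5)) - Y(-87, -12) = -8 - (-176)*(-12) = -8 - 1*2112 = -8 - 2112 = -2120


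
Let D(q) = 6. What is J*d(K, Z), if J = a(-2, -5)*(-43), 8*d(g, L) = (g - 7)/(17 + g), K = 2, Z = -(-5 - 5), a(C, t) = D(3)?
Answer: 645/76 ≈ 8.4868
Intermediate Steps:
a(C, t) = 6
Z = 10 (Z = -1*(-10) = 10)
d(g, L) = (-7 + g)/(8*(17 + g)) (d(g, L) = ((g - 7)/(17 + g))/8 = ((-7 + g)/(17 + g))/8 = (-7 + g)/(8*(17 + g)))
J = -258 (J = 6*(-43) = -258)
J*d(K, Z) = -129*(-7 + 2)/(4*(17 + 2)) = -129*(-5)/(4*19) = -258*(-5/152) = 645/76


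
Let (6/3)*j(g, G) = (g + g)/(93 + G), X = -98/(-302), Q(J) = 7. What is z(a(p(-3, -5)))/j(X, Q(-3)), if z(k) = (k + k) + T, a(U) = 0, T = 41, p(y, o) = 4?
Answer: 619100/49 ≈ 12635.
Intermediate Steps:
X = 49/151 (X = -98*(-1/302) = 49/151 ≈ 0.32450)
z(k) = 41 + 2*k (z(k) = (k + k) + 41 = 2*k + 41 = 41 + 2*k)
j(g, G) = g/(93 + G) (j(g, G) = ((g + g)/(93 + G))/2 = ((2*g)/(93 + G))/2 = (2*g/(93 + G))/2 = g/(93 + G))
z(a(p(-3, -5)))/j(X, Q(-3)) = (41 + 2*0)/((49/(151*(93 + 7)))) = (41 + 0)/(((49/151)/100)) = 41/(((49/151)*(1/100))) = 41/(49/15100) = 41*(15100/49) = 619100/49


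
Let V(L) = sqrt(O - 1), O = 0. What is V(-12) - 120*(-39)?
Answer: 4680 + I ≈ 4680.0 + 1.0*I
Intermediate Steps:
V(L) = I (V(L) = sqrt(0 - 1) = sqrt(-1) = I)
V(-12) - 120*(-39) = I - 120*(-39) = I + 4680 = 4680 + I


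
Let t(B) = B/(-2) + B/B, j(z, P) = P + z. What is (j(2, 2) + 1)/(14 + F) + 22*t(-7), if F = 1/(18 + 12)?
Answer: 41829/421 ≈ 99.356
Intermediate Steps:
F = 1/30 ≈ 0.033333
t(B) = 1 - B/2 (t(B) = B*(-½) + 1 = -B/2 + 1 = 1 - B/2)
(j(2, 2) + 1)/(14 + F) + 22*t(-7) = ((2 + 2) + 1)/(14 + 1/30) + 22*(1 - ½*(-7)) = (4 + 1)/(421/30) + 22*(1 + 7/2) = 5*(30/421) + 22*(9/2) = 150/421 + 99 = 41829/421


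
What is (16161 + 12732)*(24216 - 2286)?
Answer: 633623490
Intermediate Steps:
(16161 + 12732)*(24216 - 2286) = 28893*21930 = 633623490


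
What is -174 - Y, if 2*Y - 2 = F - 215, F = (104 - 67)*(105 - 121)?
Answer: 457/2 ≈ 228.50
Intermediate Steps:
F = -592 (F = 37*(-16) = -592)
Y = -805/2 (Y = 1 + (-592 - 215)/2 = 1 + (1/2)*(-807) = 1 - 807/2 = -805/2 ≈ -402.50)
-174 - Y = -174 - 1*(-805/2) = -174 + 805/2 = 457/2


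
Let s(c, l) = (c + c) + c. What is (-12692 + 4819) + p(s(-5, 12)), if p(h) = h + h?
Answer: -7903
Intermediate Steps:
s(c, l) = 3*c (s(c, l) = 2*c + c = 3*c)
p(h) = 2*h
(-12692 + 4819) + p(s(-5, 12)) = (-12692 + 4819) + 2*(3*(-5)) = -7873 + 2*(-15) = -7873 - 30 = -7903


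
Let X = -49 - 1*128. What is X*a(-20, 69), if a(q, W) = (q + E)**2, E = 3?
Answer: -51153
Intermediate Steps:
a(q, W) = (3 + q)**2 (a(q, W) = (q + 3)**2 = (3 + q)**2)
X = -177 (X = -49 - 128 = -177)
X*a(-20, 69) = -177*(3 - 20)**2 = -177*(-17)**2 = -177*289 = -51153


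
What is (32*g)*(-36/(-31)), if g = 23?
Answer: 26496/31 ≈ 854.71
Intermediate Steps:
(32*g)*(-36/(-31)) = (32*23)*(-36/(-31)) = 736*(-36*(-1/31)) = 736*(36/31) = 26496/31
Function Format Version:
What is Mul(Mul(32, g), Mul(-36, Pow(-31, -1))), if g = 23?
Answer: Rational(26496, 31) ≈ 854.71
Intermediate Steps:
Mul(Mul(32, g), Mul(-36, Pow(-31, -1))) = Mul(Mul(32, 23), Mul(-36, Pow(-31, -1))) = Mul(736, Mul(-36, Rational(-1, 31))) = Mul(736, Rational(36, 31)) = Rational(26496, 31)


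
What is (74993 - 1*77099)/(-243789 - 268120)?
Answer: 2106/511909 ≈ 0.0041140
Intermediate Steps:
(74993 - 1*77099)/(-243789 - 268120) = (74993 - 77099)/(-511909) = -2106*(-1/511909) = 2106/511909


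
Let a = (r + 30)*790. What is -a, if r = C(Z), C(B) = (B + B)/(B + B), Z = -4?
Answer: -24490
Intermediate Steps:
C(B) = 1 (C(B) = (2*B)/((2*B)) = (2*B)*(1/(2*B)) = 1)
r = 1
a = 24490 (a = (1 + 30)*790 = 31*790 = 24490)
-a = -1*24490 = -24490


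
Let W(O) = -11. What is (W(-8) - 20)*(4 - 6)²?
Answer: -124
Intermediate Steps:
(W(-8) - 20)*(4 - 6)² = (-11 - 20)*(4 - 6)² = -31*(-2)² = -31*4 = -124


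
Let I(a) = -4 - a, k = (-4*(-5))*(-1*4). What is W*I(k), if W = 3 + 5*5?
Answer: 2128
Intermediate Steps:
W = 28 (W = 3 + 25 = 28)
k = -80 (k = 20*(-4) = -80)
W*I(k) = 28*(-4 - 1*(-80)) = 28*(-4 + 80) = 28*76 = 2128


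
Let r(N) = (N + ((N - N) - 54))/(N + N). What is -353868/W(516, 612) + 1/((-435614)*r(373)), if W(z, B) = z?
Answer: -2048908504776/2987658619 ≈ -685.79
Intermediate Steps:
r(N) = (-54 + N)/(2*N) (r(N) = (N + (0 - 54))/((2*N)) = (N - 54)*(1/(2*N)) = (-54 + N)*(1/(2*N)) = (-54 + N)/(2*N))
-353868/W(516, 612) + 1/((-435614)*r(373)) = -353868/516 + 1/((-435614)*(((1/2)*(-54 + 373)/373))) = -353868*1/516 - 1/(435614*((1/2)*(1/373)*319)) = -29489/43 - 1/(435614*319/746) = -29489/43 - 1/435614*746/319 = -29489/43 - 373/69480433 = -2048908504776/2987658619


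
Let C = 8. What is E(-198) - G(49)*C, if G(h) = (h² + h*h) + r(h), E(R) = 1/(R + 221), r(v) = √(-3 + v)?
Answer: -883567/23 - 8*√46 ≈ -38470.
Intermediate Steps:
E(R) = 1/(221 + R)
G(h) = √(-3 + h) + 2*h² (G(h) = (h² + h*h) + √(-3 + h) = (h² + h²) + √(-3 + h) = 2*h² + √(-3 + h) = √(-3 + h) + 2*h²)
E(-198) - G(49)*C = 1/(221 - 198) - (√(-3 + 49) + 2*49²)*8 = 1/23 - (√46 + 2*2401)*8 = 1/23 - (√46 + 4802)*8 = 1/23 - (4802 + √46)*8 = 1/23 - (38416 + 8*√46) = 1/23 + (-38416 - 8*√46) = -883567/23 - 8*√46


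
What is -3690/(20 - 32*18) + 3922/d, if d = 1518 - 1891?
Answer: -402131/103694 ≈ -3.8781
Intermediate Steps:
d = -373
-3690/(20 - 32*18) + 3922/d = -3690/(20 - 32*18) + 3922/(-373) = -3690/(20 - 576) + 3922*(-1/373) = -3690/(-556) - 3922/373 = -3690*(-1/556) - 3922/373 = 1845/278 - 3922/373 = -402131/103694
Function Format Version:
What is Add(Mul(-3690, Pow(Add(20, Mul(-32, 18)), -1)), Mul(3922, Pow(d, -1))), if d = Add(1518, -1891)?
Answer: Rational(-402131, 103694) ≈ -3.8781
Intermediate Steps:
d = -373
Add(Mul(-3690, Pow(Add(20, Mul(-32, 18)), -1)), Mul(3922, Pow(d, -1))) = Add(Mul(-3690, Pow(Add(20, Mul(-32, 18)), -1)), Mul(3922, Pow(-373, -1))) = Add(Mul(-3690, Pow(Add(20, -576), -1)), Mul(3922, Rational(-1, 373))) = Add(Mul(-3690, Pow(-556, -1)), Rational(-3922, 373)) = Add(Mul(-3690, Rational(-1, 556)), Rational(-3922, 373)) = Add(Rational(1845, 278), Rational(-3922, 373)) = Rational(-402131, 103694)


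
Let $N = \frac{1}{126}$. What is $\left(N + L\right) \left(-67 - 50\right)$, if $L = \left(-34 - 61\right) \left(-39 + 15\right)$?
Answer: $- \frac{3734653}{14} \approx -2.6676 \cdot 10^{5}$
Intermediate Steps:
$L = 2280$ ($L = \left(-95\right) \left(-24\right) = 2280$)
$N = \frac{1}{126} \approx 0.0079365$
$\left(N + L\right) \left(-67 - 50\right) = \left(\frac{1}{126} + 2280\right) \left(-67 - 50\right) = \frac{287281 \left(-67 - 50\right)}{126} = \frac{287281}{126} \left(-117\right) = - \frac{3734653}{14}$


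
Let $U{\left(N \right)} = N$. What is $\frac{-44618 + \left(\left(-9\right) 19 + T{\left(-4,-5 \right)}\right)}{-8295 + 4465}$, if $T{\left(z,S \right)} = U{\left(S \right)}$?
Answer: $\frac{22397}{1915} \approx 11.696$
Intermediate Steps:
$T{\left(z,S \right)} = S$
$\frac{-44618 + \left(\left(-9\right) 19 + T{\left(-4,-5 \right)}\right)}{-8295 + 4465} = \frac{-44618 - 176}{-8295 + 4465} = \frac{-44618 - 176}{-3830} = \left(-44618 - 176\right) \left(- \frac{1}{3830}\right) = \left(-44794\right) \left(- \frac{1}{3830}\right) = \frac{22397}{1915}$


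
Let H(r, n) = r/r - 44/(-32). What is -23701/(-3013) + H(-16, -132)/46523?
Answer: 8821190231/1121390392 ≈ 7.8663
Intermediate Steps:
H(r, n) = 19/8 (H(r, n) = 1 - 44*(-1/32) = 1 + 11/8 = 19/8)
-23701/(-3013) + H(-16, -132)/46523 = -23701/(-3013) + (19/8)/46523 = -23701*(-1/3013) + (19/8)*(1/46523) = 23701/3013 + 19/372184 = 8821190231/1121390392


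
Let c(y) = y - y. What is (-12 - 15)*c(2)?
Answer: 0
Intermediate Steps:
c(y) = 0
(-12 - 15)*c(2) = (-12 - 15)*0 = -27*0 = 0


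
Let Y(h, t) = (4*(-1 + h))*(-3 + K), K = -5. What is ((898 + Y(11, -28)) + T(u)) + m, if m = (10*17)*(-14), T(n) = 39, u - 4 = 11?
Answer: -1763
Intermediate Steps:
u = 15 (u = 4 + 11 = 15)
Y(h, t) = 32 - 32*h (Y(h, t) = (4*(-1 + h))*(-3 - 5) = (-4 + 4*h)*(-8) = 32 - 32*h)
m = -2380 (m = 170*(-14) = -2380)
((898 + Y(11, -28)) + T(u)) + m = ((898 + (32 - 32*11)) + 39) - 2380 = ((898 + (32 - 352)) + 39) - 2380 = ((898 - 320) + 39) - 2380 = (578 + 39) - 2380 = 617 - 2380 = -1763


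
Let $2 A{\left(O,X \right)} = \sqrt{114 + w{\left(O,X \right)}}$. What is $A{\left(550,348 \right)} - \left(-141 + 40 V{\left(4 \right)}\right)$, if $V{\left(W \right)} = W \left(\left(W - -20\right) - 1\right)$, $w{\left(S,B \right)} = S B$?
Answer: $-3539 + \frac{\sqrt{191514}}{2} \approx -3320.2$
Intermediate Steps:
$w{\left(S,B \right)} = B S$
$A{\left(O,X \right)} = \frac{\sqrt{114 + O X}}{2}$ ($A{\left(O,X \right)} = \frac{\sqrt{114 + X O}}{2} = \frac{\sqrt{114 + O X}}{2}$)
$V{\left(W \right)} = W \left(19 + W\right)$ ($V{\left(W \right)} = W \left(\left(W + 20\right) - 1\right) = W \left(\left(20 + W\right) - 1\right) = W \left(19 + W\right)$)
$A{\left(550,348 \right)} - \left(-141 + 40 V{\left(4 \right)}\right) = \frac{\sqrt{114 + 550 \cdot 348}}{2} + \left(141 - 40 \cdot 4 \left(19 + 4\right)\right) = \frac{\sqrt{114 + 191400}}{2} + \left(141 - 40 \cdot 4 \cdot 23\right) = \frac{\sqrt{191514}}{2} + \left(141 - 3680\right) = \frac{\sqrt{191514}}{2} - 3539 = -3539 + \frac{\sqrt{191514}}{2}$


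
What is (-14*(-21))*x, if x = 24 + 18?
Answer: 12348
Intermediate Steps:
x = 42
(-14*(-21))*x = -14*(-21)*42 = 294*42 = 12348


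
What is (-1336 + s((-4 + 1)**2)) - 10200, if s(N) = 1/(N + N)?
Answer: -207647/18 ≈ -11536.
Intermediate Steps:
s(N) = 1/(2*N)
(-1336 + s((-4 + 1)**2)) - 10200 = (-1336 + 1/(2*((-4 + 1)**2))) - 10200 = (-1336 + 1/(2*((-3)**2))) - 10200 = (-1336 + (1/2)/9) - 10200 = (-1336 + (1/2)*(1/9)) - 10200 = (-1336 + 1/18) - 10200 = -24047/18 - 10200 = -207647/18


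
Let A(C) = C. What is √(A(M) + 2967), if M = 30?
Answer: 9*√37 ≈ 54.745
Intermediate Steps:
√(A(M) + 2967) = √(30 + 2967) = √2997 = 9*√37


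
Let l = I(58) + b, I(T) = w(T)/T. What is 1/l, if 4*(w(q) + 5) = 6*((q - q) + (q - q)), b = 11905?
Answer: 58/690485 ≈ 8.3999e-5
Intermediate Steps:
w(q) = -5 (w(q) = -5 + (6*((q - q) + (q - q)))/4 = -5 + (6*(0 + 0))/4 = -5 + (6*0)/4 = -5 + (¼)*0 = -5 + 0 = -5)
I(T) = -5/T
l = 690485/58 (l = -5/58 + 11905 = 690485/58 ≈ 11905.)
1/l = 1/(690485/58) = 58/690485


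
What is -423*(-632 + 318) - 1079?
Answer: 131743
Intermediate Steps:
-423*(-632 + 318) - 1079 = -423*(-314) - 1079 = 132822 - 1079 = 131743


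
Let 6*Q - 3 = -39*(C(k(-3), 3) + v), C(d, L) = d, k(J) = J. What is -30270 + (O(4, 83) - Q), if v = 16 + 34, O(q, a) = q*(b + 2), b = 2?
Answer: -29949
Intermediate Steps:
O(q, a) = 4*q (O(q, a) = q*(2 + 2) = q*4 = 4*q)
v = 50
Q = -305 (Q = 1/2 + (-39*(-3 + 50))/6 = 1/2 + (-39*47)/6 = 1/2 + (1/6)*(-1833) = 1/2 - 611/2 = -305)
-30270 + (O(4, 83) - Q) = -30270 + (4*4 - 1*(-305)) = -30270 + (16 + 305) = -30270 + 321 = -29949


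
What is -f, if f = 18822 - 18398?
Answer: -424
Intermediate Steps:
f = 424
-f = -1*424 = -424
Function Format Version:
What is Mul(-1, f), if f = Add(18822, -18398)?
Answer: -424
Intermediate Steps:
f = 424
Mul(-1, f) = Mul(-1, 424) = -424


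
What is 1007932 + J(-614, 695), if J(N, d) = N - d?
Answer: 1006623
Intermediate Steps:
1007932 + J(-614, 695) = 1007932 + (-614 - 1*695) = 1007932 + (-614 - 695) = 1007932 - 1309 = 1006623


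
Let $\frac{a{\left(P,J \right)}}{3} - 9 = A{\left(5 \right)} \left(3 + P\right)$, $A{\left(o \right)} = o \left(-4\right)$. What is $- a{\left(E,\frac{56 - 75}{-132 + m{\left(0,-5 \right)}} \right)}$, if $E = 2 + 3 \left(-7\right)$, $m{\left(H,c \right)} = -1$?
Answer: $-987$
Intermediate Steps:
$A{\left(o \right)} = - 4 o$
$E = -19$ ($E = 2 - 21 = -19$)
$a{\left(P,J \right)} = -153 - 60 P$ ($a{\left(P,J \right)} = 27 + 3 \left(-4\right) 5 \left(3 + P\right) = 27 + 3 \left(- 20 \left(3 + P\right)\right) = 27 + 3 \left(-60 - 20 P\right) = 27 - \left(180 + 60 P\right) = -153 - 60 P$)
$- a{\left(E,\frac{56 - 75}{-132 + m{\left(0,-5 \right)}} \right)} = - (-153 - -1140) = - (-153 + 1140) = \left(-1\right) 987 = -987$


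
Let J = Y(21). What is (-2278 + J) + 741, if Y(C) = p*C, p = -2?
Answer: -1579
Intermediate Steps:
Y(C) = -2*C
J = -42 (J = -2*21 = -42)
(-2278 + J) + 741 = (-2278 - 42) + 741 = -2320 + 741 = -1579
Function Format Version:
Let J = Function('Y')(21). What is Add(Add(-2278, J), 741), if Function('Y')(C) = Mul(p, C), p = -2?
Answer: -1579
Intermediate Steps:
Function('Y')(C) = Mul(-2, C)
J = -42 (J = Mul(-2, 21) = -42)
Add(Add(-2278, J), 741) = Add(Add(-2278, -42), 741) = Add(-2320, 741) = -1579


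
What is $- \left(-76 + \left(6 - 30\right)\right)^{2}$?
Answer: $-10000$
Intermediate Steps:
$- \left(-76 + \left(6 - 30\right)\right)^{2} = - \left(-76 - 24\right)^{2} = - \left(-100\right)^{2} = \left(-1\right) 10000 = -10000$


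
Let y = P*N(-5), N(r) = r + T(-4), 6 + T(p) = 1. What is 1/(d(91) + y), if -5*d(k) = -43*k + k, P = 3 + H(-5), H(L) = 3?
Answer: 5/3522 ≈ 0.0014196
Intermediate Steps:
T(p) = -5 (T(p) = -6 + 1 = -5)
N(r) = -5 + r (N(r) = r - 5 = -5 + r)
P = 6 (P = 3 + 3 = 6)
y = -60 (y = 6*(-5 - 5) = 6*(-10) = -60)
d(k) = 42*k/5 (d(k) = -(-43*k + k)/5 = -(-42)*k/5 = 42*k/5)
1/(d(91) + y) = 1/((42/5)*91 - 60) = 1/(3822/5 - 60) = 1/(3522/5) = 5/3522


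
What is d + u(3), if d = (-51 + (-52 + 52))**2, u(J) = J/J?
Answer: 2602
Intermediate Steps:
u(J) = 1
d = 2601 (d = (-51 + 0)**2 = (-51)**2 = 2601)
d + u(3) = 2601 + 1 = 2602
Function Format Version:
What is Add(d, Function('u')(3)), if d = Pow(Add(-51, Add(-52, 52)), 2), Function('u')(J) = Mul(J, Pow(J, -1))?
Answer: 2602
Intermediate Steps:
Function('u')(J) = 1
d = 2601 (d = Pow(Add(-51, 0), 2) = Pow(-51, 2) = 2601)
Add(d, Function('u')(3)) = Add(2601, 1) = 2602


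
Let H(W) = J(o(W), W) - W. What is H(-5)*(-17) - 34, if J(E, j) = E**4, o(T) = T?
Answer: -10744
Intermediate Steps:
H(W) = W**4 - W
H(-5)*(-17) - 34 = ((-5)**4 - 1*(-5))*(-17) - 34 = (625 + 5)*(-17) - 34 = 630*(-17) - 34 = -10710 - 34 = -10744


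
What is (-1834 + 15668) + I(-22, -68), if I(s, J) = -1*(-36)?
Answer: 13870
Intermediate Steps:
I(s, J) = 36
(-1834 + 15668) + I(-22, -68) = (-1834 + 15668) + 36 = 13834 + 36 = 13870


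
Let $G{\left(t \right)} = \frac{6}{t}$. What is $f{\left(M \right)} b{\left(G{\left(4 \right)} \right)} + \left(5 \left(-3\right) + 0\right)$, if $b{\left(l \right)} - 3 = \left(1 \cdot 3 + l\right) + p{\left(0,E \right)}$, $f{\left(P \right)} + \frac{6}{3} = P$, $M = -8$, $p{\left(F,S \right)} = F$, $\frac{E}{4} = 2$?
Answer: $-90$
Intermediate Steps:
$E = 8$ ($E = 4 \cdot 2 = 8$)
$f{\left(P \right)} = -2 + P$
$b{\left(l \right)} = 6 + l$ ($b{\left(l \right)} = 3 + \left(\left(1 \cdot 3 + l\right) + 0\right) = 3 + \left(\left(3 + l\right) + 0\right) = 3 + \left(3 + l\right) = 6 + l$)
$f{\left(M \right)} b{\left(G{\left(4 \right)} \right)} + \left(5 \left(-3\right) + 0\right) = \left(-2 - 8\right) \left(6 + \frac{6}{4}\right) + \left(5 \left(-3\right) + 0\right) = - 10 \left(6 + 6 \cdot \frac{1}{4}\right) + \left(-15 + 0\right) = - 10 \left(6 + \frac{3}{2}\right) - 15 = \left(-10\right) \frac{15}{2} - 15 = -75 - 15 = -90$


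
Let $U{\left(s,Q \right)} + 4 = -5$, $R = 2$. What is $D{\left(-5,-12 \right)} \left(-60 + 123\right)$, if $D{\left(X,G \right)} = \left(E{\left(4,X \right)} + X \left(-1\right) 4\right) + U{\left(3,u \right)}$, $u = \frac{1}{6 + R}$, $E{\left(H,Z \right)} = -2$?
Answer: $567$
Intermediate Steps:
$u = \frac{1}{8}$ ($u = \frac{1}{6 + 2} = \frac{1}{8} \approx 0.125$)
$U{\left(s,Q \right)} = -9$ ($U{\left(s,Q \right)} = -4 - 5 = -9$)
$D{\left(X,G \right)} = -11 - 4 X$ ($D{\left(X,G \right)} = \left(-2 + X \left(-1\right) 4\right) - 9 = \left(-2 + - X 4\right) - 9 = \left(-2 - 4 X\right) - 9 = -11 - 4 X$)
$D{\left(-5,-12 \right)} \left(-60 + 123\right) = \left(-11 - -20\right) \left(-60 + 123\right) = \left(-11 + 20\right) 63 = 9 \cdot 63 = 567$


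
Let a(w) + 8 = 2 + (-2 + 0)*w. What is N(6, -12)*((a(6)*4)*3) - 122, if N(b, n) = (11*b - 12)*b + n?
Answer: -67514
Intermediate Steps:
N(b, n) = n + b*(-12 + 11*b) (N(b, n) = (-12 + 11*b)*b + n = b*(-12 + 11*b) + n = n + b*(-12 + 11*b))
a(w) = -6 - 2*w (a(w) = -8 + (2 + (-2 + 0)*w) = -8 + (2 - 2*w) = -6 - 2*w)
N(6, -12)*((a(6)*4)*3) - 122 = (-12 - 12*6 + 11*6**2)*(((-6 - 2*6)*4)*3) - 122 = (-12 - 72 + 11*36)*(((-6 - 12)*4)*3) - 122 = (-12 - 72 + 396)*(-18*4*3) - 122 = 312*(-72*3) - 122 = 312*(-216) - 122 = -67392 - 122 = -67514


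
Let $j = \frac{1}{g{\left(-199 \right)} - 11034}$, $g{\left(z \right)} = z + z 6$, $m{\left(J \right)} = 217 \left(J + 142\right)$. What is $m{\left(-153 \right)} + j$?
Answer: $- \frac{29663250}{12427} \approx -2387.0$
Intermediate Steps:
$m{\left(J \right)} = 30814 + 217 J$ ($m{\left(J \right)} = 217 \left(142 + J\right) = 30814 + 217 J$)
$g{\left(z \right)} = 7 z$ ($g{\left(z \right)} = z + 6 z = 7 z$)
$j = - \frac{1}{12427}$ ($j = \frac{1}{7 \left(-199\right) - 11034} = \frac{1}{-1393 - 11034} = \frac{1}{-12427} = - \frac{1}{12427} \approx -8.047 \cdot 10^{-5}$)
$m{\left(-153 \right)} + j = \left(30814 + 217 \left(-153\right)\right) - \frac{1}{12427} = \left(30814 - 33201\right) - \frac{1}{12427} = -2387 - \frac{1}{12427} = - \frac{29663250}{12427}$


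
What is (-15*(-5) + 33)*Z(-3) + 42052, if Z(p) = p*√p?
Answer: 42052 - 324*I*√3 ≈ 42052.0 - 561.18*I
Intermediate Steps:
Z(p) = p^(3/2)
(-15*(-5) + 33)*Z(-3) + 42052 = (-15*(-5) + 33)*(-3)^(3/2) + 42052 = (75 + 33)*(-3*I*√3) + 42052 = 108*(-3*I*√3) + 42052 = -324*I*√3 + 42052 = 42052 - 324*I*√3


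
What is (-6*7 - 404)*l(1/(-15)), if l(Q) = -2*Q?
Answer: -892/15 ≈ -59.467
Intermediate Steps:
(-6*7 - 404)*l(1/(-15)) = (-6*7 - 404)*(-2/(-15)) = (-42 - 404)*(-2*(-1/15)) = -446*2/15 = -892/15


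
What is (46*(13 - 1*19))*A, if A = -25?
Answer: 6900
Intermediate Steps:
(46*(13 - 1*19))*A = (46*(13 - 1*19))*(-25) = (46*(13 - 19))*(-25) = (46*(-6))*(-25) = -276*(-25) = 6900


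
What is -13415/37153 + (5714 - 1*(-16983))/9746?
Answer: 712519051/362093138 ≈ 1.9678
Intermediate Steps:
-13415/37153 + (5714 - 1*(-16983))/9746 = -13415*1/37153 + (5714 + 16983)*(1/9746) = -13415/37153 + 22697*(1/9746) = -13415/37153 + 22697/9746 = 712519051/362093138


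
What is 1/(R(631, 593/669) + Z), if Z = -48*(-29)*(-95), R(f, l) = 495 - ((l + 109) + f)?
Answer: -669/88633058 ≈ -7.5480e-6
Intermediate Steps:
R(f, l) = 386 - f - l (R(f, l) = 495 - ((109 + l) + f) = 495 - (109 + f + l) = 495 + (-109 - f - l) = 386 - f - l)
Z = -132240 (Z = 1392*(-95) = -132240)
1/(R(631, 593/669) + Z) = 1/((386 - 1*631 - 593/669) - 132240) = 1/((386 - 631 - 593/669) - 132240) = 1/(-164498/669 - 132240) = 1/(-88633058/669) = -669/88633058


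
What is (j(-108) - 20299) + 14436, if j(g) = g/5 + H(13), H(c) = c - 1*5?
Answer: -29383/5 ≈ -5876.6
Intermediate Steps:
H(c) = -5 + c (H(c) = c - 5 = -5 + c)
j(g) = 8 + g/5 (j(g) = g/5 + (-5 + 13) = g/5 + 8 = 8 + g/5)
(j(-108) - 20299) + 14436 = ((8 + (⅕)*(-108)) - 20299) + 14436 = ((8 - 108/5) - 20299) + 14436 = (-68/5 - 20299) + 14436 = -101563/5 + 14436 = -29383/5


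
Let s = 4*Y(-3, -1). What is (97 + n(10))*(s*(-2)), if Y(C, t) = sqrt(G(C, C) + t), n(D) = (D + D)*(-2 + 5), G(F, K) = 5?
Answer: -2512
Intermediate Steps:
n(D) = 6*D (n(D) = (2*D)*3 = 6*D)
Y(C, t) = sqrt(5 + t)
s = 8 (s = 4*sqrt(5 - 1) = 4*sqrt(4) = 4*2 = 8)
(97 + n(10))*(s*(-2)) = (97 + 6*10)*(8*(-2)) = (97 + 60)*(-16) = 157*(-16) = -2512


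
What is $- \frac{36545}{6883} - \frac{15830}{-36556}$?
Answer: $- \frac{613490565}{125807474} \approx -4.8764$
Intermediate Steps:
$- \frac{36545}{6883} - \frac{15830}{-36556} = \left(-36545\right) \frac{1}{6883} - - \frac{7915}{18278} = - \frac{36545}{6883} + \frac{7915}{18278} = - \frac{613490565}{125807474}$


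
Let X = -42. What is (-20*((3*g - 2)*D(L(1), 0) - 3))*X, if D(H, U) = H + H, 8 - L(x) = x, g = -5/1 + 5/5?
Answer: -167160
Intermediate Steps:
g = -4 (g = -5*1 + 5*(⅕) = -5 + 1 = -4)
L(x) = 8 - x
D(H, U) = 2*H
(-20*((3*g - 2)*D(L(1), 0) - 3))*X = -20*((3*(-4) - 2)*(2*(8 - 1*1)) - 3)*(-42) = -20*((-12 - 2)*(2*(8 - 1)) - 3)*(-42) = -20*(-28*7 - 3)*(-42) = -20*(-14*14 - 3)*(-42) = -20*(-196 - 3)*(-42) = -20*(-199)*(-42) = 3980*(-42) = -167160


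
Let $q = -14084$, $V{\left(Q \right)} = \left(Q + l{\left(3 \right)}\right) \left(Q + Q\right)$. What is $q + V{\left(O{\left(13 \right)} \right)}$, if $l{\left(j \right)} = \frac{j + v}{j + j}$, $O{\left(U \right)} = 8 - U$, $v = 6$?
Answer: $-14049$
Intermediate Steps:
$l{\left(j \right)} = \frac{6 + j}{2 j}$ ($l{\left(j \right)} = \frac{j + 6}{j + j} = \frac{6 + j}{2 j}$)
$V{\left(Q \right)} = 2 Q \left(\frac{3}{2} + Q\right)$ ($V{\left(Q \right)} = \left(Q + \frac{6 + 3}{2 \cdot 3}\right) \left(Q + Q\right) = \left(Q + \frac{1}{2} \cdot \frac{1}{3} \cdot 9\right) 2 Q = \left(Q + \frac{3}{2}\right) 2 Q = \left(\frac{3}{2} + Q\right) 2 Q = 2 Q \left(\frac{3}{2} + Q\right)$)
$q + V{\left(O{\left(13 \right)} \right)} = -14084 + \left(8 - 13\right) \left(3 + 2 \left(8 - 13\right)\right) = -14084 - 5 \left(3 + 2 \left(-5\right)\right) = -14084 - 5 \left(3 - 10\right) = -14084 - -35 = -14084 + 35 = -14049$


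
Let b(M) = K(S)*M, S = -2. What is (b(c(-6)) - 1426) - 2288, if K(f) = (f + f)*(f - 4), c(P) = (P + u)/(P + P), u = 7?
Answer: -3716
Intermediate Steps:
c(P) = (7 + P)/(2*P) (c(P) = (P + 7)/(P + P) = (7 + P)/((2*P)) = (7 + P)*(1/(2*P)) = (7 + P)/(2*P))
K(f) = 2*f*(-4 + f) (K(f) = (2*f)*(-4 + f) = 2*f*(-4 + f))
b(M) = 24*M (b(M) = (2*(-2)*(-4 - 2))*M = (2*(-2)*(-6))*M = 24*M)
(b(c(-6)) - 1426) - 2288 = (24*((½)*(7 - 6)/(-6)) - 1426) - 2288 = (24*((½)*(-⅙)*1) - 1426) - 2288 = (24*(-1/12) - 1426) - 2288 = (-2 - 1426) - 2288 = -1428 - 2288 = -3716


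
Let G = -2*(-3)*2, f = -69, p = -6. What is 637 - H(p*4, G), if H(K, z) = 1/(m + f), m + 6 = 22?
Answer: 33762/53 ≈ 637.02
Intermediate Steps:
m = 16 (m = -6 + 22 = 16)
G = 12 (G = 6*2 = 12)
H(K, z) = -1/53 (H(K, z) = 1/(16 - 69) = 1/(-53) = -1/53)
637 - H(p*4, G) = 637 - 1*(-1/53) = 637 + 1/53 = 33762/53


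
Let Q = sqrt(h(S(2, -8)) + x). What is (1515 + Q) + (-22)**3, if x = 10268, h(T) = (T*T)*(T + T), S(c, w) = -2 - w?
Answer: -9133 + 10*sqrt(107) ≈ -9029.6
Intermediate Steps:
h(T) = 2*T**3 (h(T) = T**2*(2*T) = 2*T**3)
Q = 10*sqrt(107) (Q = sqrt(2*(-2 - 1*(-8))**3 + 10268) = sqrt(2*(-2 + 8)**3 + 10268) = sqrt(2*6**3 + 10268) = sqrt(2*216 + 10268) = sqrt(432 + 10268) = sqrt(10700) = 10*sqrt(107) ≈ 103.44)
(1515 + Q) + (-22)**3 = (1515 + 10*sqrt(107)) + (-22)**3 = (1515 + 10*sqrt(107)) - 10648 = -9133 + 10*sqrt(107)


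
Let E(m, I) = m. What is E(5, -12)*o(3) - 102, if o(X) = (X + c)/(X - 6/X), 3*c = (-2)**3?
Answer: -301/3 ≈ -100.33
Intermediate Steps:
c = -8/3 (c = (1/3)*(-2)**3 = (1/3)*(-8) = -8/3 ≈ -2.6667)
o(X) = (-8/3 + X)/(X - 6/X) (o(X) = (X - 8/3)/(X - 6/X) = (-8/3 + X)/(X - 6/X))
E(5, -12)*o(3) - 102 = 5*((1/3)*3*(-8 + 3*3)/(-6 + 3**2)) - 102 = 5*((1/3)*3*(-8 + 9)/(-6 + 9)) - 102 = 5*((1/3)*3*1/3) - 102 = 5*((1/3)*3*(1/3)*1) - 102 = 5*(1/3) - 102 = 5/3 - 102 = -301/3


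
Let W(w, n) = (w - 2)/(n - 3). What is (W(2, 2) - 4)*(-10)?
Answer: 40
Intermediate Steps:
W(w, n) = (-2 + w)/(-3 + n)
(W(2, 2) - 4)*(-10) = ((-2 + 2)/(-3 + 2) - 4)*(-10) = (0/(-1) - 4)*(-10) = (-1*0 - 4)*(-10) = (0 - 4)*(-10) = -4*(-10) = 40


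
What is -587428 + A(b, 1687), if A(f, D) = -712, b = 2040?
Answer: -588140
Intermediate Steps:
-587428 + A(b, 1687) = -587428 - 712 = -588140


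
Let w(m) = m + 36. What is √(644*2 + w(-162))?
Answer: √1162 ≈ 34.088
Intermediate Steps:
w(m) = 36 + m
√(644*2 + w(-162)) = √(644*2 + (36 - 162)) = √(1288 - 126) = √1162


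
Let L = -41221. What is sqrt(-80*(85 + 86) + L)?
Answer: I*sqrt(54901) ≈ 234.31*I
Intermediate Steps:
sqrt(-80*(85 + 86) + L) = sqrt(-80*(85 + 86) - 41221) = sqrt(-80*171 - 41221) = sqrt(-13680 - 41221) = sqrt(-54901) = I*sqrt(54901)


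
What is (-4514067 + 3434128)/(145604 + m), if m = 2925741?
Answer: -1079939/3071345 ≈ -0.35162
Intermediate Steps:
(-4514067 + 3434128)/(145604 + m) = (-4514067 + 3434128)/(145604 + 2925741) = -1079939/3071345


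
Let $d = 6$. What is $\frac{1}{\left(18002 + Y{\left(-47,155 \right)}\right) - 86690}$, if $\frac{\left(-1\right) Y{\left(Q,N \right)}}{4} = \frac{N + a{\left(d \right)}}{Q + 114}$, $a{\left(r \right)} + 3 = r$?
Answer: $- \frac{67}{4602728} \approx -1.4557 \cdot 10^{-5}$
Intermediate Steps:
$a{\left(r \right)} = -3 + r$
$Y{\left(Q,N \right)} = - \frac{4 \left(3 + N\right)}{114 + Q}$ ($Y{\left(Q,N \right)} = - 4 \frac{N + \left(-3 + 6\right)}{Q + 114} = - 4 \frac{N + 3}{114 + Q} = - 4 \frac{3 + N}{114 + Q} = - \frac{4 \left(3 + N\right)}{114 + Q}$)
$\frac{1}{\left(18002 + Y{\left(-47,155 \right)}\right) - 86690} = \frac{1}{\left(18002 + \frac{4 \left(-3 - 155\right)}{114 - 47}\right) - 86690} = \frac{1}{\left(18002 + \frac{4 \left(-3 - 155\right)}{67}\right) - 86690} = \frac{1}{\left(18002 + 4 \cdot \frac{1}{67} \left(-158\right)\right) - 86690} = \frac{1}{\left(18002 - \frac{632}{67}\right) - 86690} = \frac{1}{\frac{1205502}{67} - 86690} = \frac{1}{- \frac{4602728}{67}} = - \frac{67}{4602728}$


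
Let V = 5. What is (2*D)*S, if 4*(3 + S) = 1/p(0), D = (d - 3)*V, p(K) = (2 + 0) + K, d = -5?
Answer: 230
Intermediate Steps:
p(K) = 2 + K
D = -40 (D = (-5 - 3)*5 = -8*5 = -40)
S = -23/8 (S = -3 + 1/(4*(2 + 0)) = -3 + (¼)/2 = -3 + (¼)*(½) = -3 + ⅛ = -23/8 ≈ -2.8750)
(2*D)*S = (2*(-40))*(-23/8) = -80*(-23/8) = 230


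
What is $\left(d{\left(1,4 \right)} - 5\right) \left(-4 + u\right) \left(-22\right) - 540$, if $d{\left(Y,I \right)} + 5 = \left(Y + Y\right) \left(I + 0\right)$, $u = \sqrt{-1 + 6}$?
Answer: $-716 + 44 \sqrt{5} \approx -617.61$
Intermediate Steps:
$u = \sqrt{5} \approx 2.2361$
$d{\left(Y,I \right)} = -5 + 2 I Y$ ($d{\left(Y,I \right)} = -5 + \left(Y + Y\right) \left(I + 0\right) = -5 + 2 Y I = -5 + 2 I Y$)
$\left(d{\left(1,4 \right)} - 5\right) \left(-4 + u\right) \left(-22\right) - 540 = \left(\left(-5 + 2 \cdot 4 \cdot 1\right) - 5\right) \left(-4 + \sqrt{5}\right) \left(-22\right) - 540 = \left(\left(-5 + 8\right) - 5\right) \left(-4 + \sqrt{5}\right) \left(-22\right) - 540 = \left(3 - 5\right) \left(-4 + \sqrt{5}\right) \left(-22\right) - 540 = - 2 \left(-4 + \sqrt{5}\right) \left(-22\right) - 540 = \left(8 - 2 \sqrt{5}\right) \left(-22\right) - 540 = \left(-176 + 44 \sqrt{5}\right) - 540 = -716 + 44 \sqrt{5}$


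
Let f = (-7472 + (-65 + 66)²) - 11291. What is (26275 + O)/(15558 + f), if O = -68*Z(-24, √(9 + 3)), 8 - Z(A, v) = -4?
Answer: -25459/3204 ≈ -7.9460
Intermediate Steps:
Z(A, v) = 12 (Z(A, v) = 8 - 1*(-4) = 8 + 4 = 12)
f = -18762 (f = (-7472 + 1²) - 11291 = (-7472 + 1) - 11291 = -7471 - 11291 = -18762)
O = -816 (O = -68*12 = -816)
(26275 + O)/(15558 + f) = (26275 - 816)/(15558 - 18762) = 25459/(-3204) = 25459*(-1/3204) = -25459/3204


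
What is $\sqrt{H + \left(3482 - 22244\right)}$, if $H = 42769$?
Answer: $\sqrt{24007} \approx 154.94$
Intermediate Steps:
$\sqrt{H + \left(3482 - 22244\right)} = \sqrt{42769 + \left(3482 - 22244\right)} = \sqrt{42769 - 18762} = \sqrt{24007}$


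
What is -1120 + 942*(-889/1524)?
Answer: -3339/2 ≈ -1669.5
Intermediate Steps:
-1120 + 942*(-889/1524) = -1120 + 942*(-889*1/1524) = -1120 + 942*(-7/12) = -1120 - 1099/2 = -3339/2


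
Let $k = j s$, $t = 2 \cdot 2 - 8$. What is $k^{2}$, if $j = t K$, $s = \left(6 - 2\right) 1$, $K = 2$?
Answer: $1024$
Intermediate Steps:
$s = 4$ ($s = 4 \cdot 1 = 4$)
$t = -4$ ($t = 4 - 8 = -4$)
$j = -8$ ($j = \left(-4\right) 2 = -8$)
$k = -32$ ($k = \left(-8\right) 4 = -32$)
$k^{2} = \left(-32\right)^{2} = 1024$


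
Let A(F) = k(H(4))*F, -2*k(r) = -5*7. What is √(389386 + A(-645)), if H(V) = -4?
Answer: √1512394/2 ≈ 614.90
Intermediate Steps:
k(r) = 35/2 (k(r) = -(-5)*7/2 = -½*(-35) = 35/2)
A(F) = 35*F/2
√(389386 + A(-645)) = √(389386 + (35/2)*(-645)) = √(389386 - 22575/2) = √(756197/2) = √1512394/2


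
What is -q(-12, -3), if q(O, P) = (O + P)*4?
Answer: 60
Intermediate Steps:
q(O, P) = 4*O + 4*P
-q(-12, -3) = -(4*(-12) + 4*(-3)) = -(-48 - 12) = -1*(-60) = 60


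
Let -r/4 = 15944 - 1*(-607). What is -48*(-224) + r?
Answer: -55452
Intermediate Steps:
r = -66204 (r = -4*(15944 - 1*(-607)) = -4*(15944 + 607) = -4*16551 = -66204)
-48*(-224) + r = -48*(-224) - 66204 = 10752 - 66204 = -55452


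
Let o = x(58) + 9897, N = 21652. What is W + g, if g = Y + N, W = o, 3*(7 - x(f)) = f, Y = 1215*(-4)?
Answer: 80030/3 ≈ 26677.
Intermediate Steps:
Y = -4860
x(f) = 7 - f/3
o = 29654/3 (o = (7 - ⅓*58) + 9897 = (7 - 58/3) + 9897 = -37/3 + 9897 = 29654/3 ≈ 9884.7)
W = 29654/3 ≈ 9884.7
g = 16792 (g = -4860 + 21652 = 16792)
W + g = 29654/3 + 16792 = 80030/3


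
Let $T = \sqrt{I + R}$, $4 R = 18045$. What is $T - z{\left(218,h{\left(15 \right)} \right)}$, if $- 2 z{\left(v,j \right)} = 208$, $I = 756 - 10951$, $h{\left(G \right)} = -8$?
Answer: $104 + \frac{i \sqrt{22735}}{2} \approx 104.0 + 75.391 i$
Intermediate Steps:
$R = \frac{18045}{4}$ ($R = \frac{1}{4} \cdot 18045 = \frac{18045}{4} \approx 4511.3$)
$I = -10195$
$z{\left(v,j \right)} = -104$ ($z{\left(v,j \right)} = \left(- \frac{1}{2}\right) 208 = -104$)
$T = \frac{i \sqrt{22735}}{2}$ ($T = \sqrt{-10195 + \frac{18045}{4}} = \sqrt{- \frac{22735}{4}} = \frac{i \sqrt{22735}}{2} \approx 75.391 i$)
$T - z{\left(218,h{\left(15 \right)} \right)} = \frac{i \sqrt{22735}}{2} - -104 = \frac{i \sqrt{22735}}{2} + 104 = 104 + \frac{i \sqrt{22735}}{2}$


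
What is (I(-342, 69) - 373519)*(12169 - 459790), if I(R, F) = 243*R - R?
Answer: 204241852743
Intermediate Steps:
I(R, F) = 242*R
(I(-342, 69) - 373519)*(12169 - 459790) = (242*(-342) - 373519)*(12169 - 459790) = (-82764 - 373519)*(-447621) = -456283*(-447621) = 204241852743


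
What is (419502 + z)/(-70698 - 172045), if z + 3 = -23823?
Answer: -395676/242743 ≈ -1.6300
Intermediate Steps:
z = -23826 (z = -3 - 23823 = -23826)
(419502 + z)/(-70698 - 172045) = (419502 - 23826)/(-70698 - 172045) = 395676/(-242743) = 395676*(-1/242743) = -395676/242743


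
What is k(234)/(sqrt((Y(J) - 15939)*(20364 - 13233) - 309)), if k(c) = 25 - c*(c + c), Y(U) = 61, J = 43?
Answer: 109487*I*sqrt(12580703)/37742109 ≈ 10.289*I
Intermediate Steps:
k(c) = 25 - 2*c**2 (k(c) = 25 - c*2*c = 25 - 2*c**2)
k(234)/(sqrt((Y(J) - 15939)*(20364 - 13233) - 309)) = (25 - 2*234**2)/(sqrt((61 - 15939)*(20364 - 13233) - 309)) = (25 - 2*54756)/(sqrt(-15878*7131 - 309)) = (25 - 109512)/(sqrt(-113226018 - 309)) = -109487*(-I*sqrt(12580703)/37742109) = -(-109487)*I*sqrt(12580703)/37742109 = 109487*I*sqrt(12580703)/37742109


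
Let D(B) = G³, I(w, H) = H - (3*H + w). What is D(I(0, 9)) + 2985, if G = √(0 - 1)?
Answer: 2985 - I ≈ 2985.0 - 1.0*I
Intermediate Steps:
I(w, H) = -w - 2*H (I(w, H) = H - (w + 3*H) = H + (-w - 3*H) = -w - 2*H)
G = I (G = √(-1) = I ≈ 1.0*I)
D(B) = -I (D(B) = I³ = -I)
D(I(0, 9)) + 2985 = -I + 2985 = 2985 - I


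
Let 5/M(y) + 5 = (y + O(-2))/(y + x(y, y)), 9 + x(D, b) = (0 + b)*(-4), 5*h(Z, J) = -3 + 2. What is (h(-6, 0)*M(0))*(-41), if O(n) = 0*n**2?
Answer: -41/5 ≈ -8.2000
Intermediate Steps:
h(Z, J) = -1/5 (h(Z, J) = (-3 + 2)/5 = (1/5)*(-1) = -1/5)
x(D, b) = -9 - 4*b (x(D, b) = -9 + (0 + b)*(-4) = -9 + b*(-4) = -9 - 4*b)
O(n) = 0
M(y) = 5/(-5 + y/(-9 - 3*y)) (M(y) = 5/(-5 + (y + 0)/(y + (-9 - 4*y))) = 5/(-5 + y/(-9 - 3*y)))
(h(-6, 0)*M(0))*(-41) = -3*(3 + 0)/(-45 - 16*0)*(-41) = -3*3/(-45 + 0)*(-41) = -3*3/(-45)*(-41) = -3*(-1)*3/45*(-41) = -1/5*(-1)*(-41) = (1/5)*(-41) = -41/5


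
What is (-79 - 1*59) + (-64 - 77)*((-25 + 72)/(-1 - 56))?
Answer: -413/19 ≈ -21.737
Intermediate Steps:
(-79 - 1*59) + (-64 - 77)*((-25 + 72)/(-1 - 56)) = (-79 - 59) - 6627/(-57) = -138 - 6627*(-1)/57 = -138 - 141*(-47/57) = -138 + 2209/19 = -413/19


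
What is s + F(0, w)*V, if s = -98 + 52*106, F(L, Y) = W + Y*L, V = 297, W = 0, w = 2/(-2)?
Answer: 5414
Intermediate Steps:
w = -1 (w = 2*(-½) = -1)
F(L, Y) = L*Y (F(L, Y) = 0 + Y*L = 0 + L*Y = L*Y)
s = 5414 (s = -98 + 5512 = 5414)
s + F(0, w)*V = 5414 + (0*(-1))*297 = 5414 + 0*297 = 5414 + 0 = 5414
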